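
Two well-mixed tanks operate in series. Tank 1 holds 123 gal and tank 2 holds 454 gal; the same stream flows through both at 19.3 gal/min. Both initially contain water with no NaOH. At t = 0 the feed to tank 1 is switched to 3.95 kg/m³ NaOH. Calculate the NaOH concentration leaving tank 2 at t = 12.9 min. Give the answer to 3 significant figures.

1.01 kg/m³

Time constants: τᵢ = Vᵢ/Q for each well-mixed tank.
τ₁ = 123/19.3 = 6.3731 min; τ₂ = 454/19.3 = 23.523 min.
Tank 1: C₁ = C_in(1 − e^(−t/τ₁)). Tank 2 (τ₁ ≠ τ₂): C₂ = C_in[1 − (τ₁ e^(−t/τ₁) − τ₂ e^(−t/τ₂))/(τ₁ − τ₂)].
At t = 12.9: e^(−t/τ₁) = 0.13211, e^(−t/τ₂) = 0.57788.
C₂ = 3.95·[1 − (6.3731·0.13211 − 23.523·0.57788)/(-17.150)] = 3.95·0.25647 = 1.0131 kg/m³.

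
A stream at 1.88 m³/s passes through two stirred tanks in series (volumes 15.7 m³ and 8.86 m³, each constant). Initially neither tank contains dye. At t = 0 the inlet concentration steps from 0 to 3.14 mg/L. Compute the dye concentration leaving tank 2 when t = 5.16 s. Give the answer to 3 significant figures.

0.615 mg/L

Time constants: τᵢ = Vᵢ/Q for each well-mixed tank.
τ₁ = 15.7/1.88 = 8.3511 s; τ₂ = 8.86/1.88 = 4.7128 s.
Tank 1: C₁ = C_in(1 − e^(−t/τ₁)). Tank 2 (τ₁ ≠ τ₂): C₂ = C_in[1 − (τ₁ e^(−t/τ₁) − τ₂ e^(−t/τ₂))/(τ₁ − τ₂)].
At t = 5.16: e^(−t/τ₁) = 0.53908, e^(−t/τ₂) = 0.33457.
C₂ = 3.14·[1 − (8.3511·0.53908 − 4.7128·0.33457)/(3.6383)] = 3.14·0.19601 = 0.61547 mg/L.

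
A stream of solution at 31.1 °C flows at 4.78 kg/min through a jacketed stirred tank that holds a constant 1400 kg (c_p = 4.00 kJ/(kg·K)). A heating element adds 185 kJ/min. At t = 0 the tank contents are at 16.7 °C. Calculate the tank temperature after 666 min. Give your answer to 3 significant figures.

38.3 °C

Heat balance on the well-mixed liquid: M c_p dT/dt = ṁ c_p (T_in − T) + 185.
τ = M/ṁ = 292.89 min; T_ss = T_in + Q̇/(ṁ c_p) = 31.1 + 185/(4.78·4.00) = 40.776 °C.
Solution: T(t) = T_ss + (T₀ − T_ss) e^(−t/τ).
T(666) = 40.776 + (-24.076)·e^(−666/292.89) = 40.776 + (-24.076)·0.10291 = 38.298 °C.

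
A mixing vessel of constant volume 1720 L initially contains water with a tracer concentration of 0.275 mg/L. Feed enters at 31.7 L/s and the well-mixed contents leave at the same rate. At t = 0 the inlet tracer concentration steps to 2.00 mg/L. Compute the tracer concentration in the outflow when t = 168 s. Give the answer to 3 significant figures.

Species balance on the tank: V dC/dt = Q(C_in − C).
Rewrite as dC/dt + C/τ = C_in/τ, τ = V/Q = 54.259 s.
C approaches C_in exponentially: C(t) = C_in + (C₀ − C_in) e^(−t/τ).
C(168) = 2.00 + (0.275 − 2.00)·e^(−168/54.259) = 2.00 + (-1.7250)·0.045217 = 1.9220 mg/L.

1.92 mg/L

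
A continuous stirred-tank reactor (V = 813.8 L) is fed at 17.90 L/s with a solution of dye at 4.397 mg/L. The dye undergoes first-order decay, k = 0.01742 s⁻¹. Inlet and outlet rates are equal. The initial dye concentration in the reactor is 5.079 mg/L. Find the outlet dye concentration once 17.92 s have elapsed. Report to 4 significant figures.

3.749 mg/L

Species balance: V dC/dt = Q C_in − Q C − k V C.
This is linear with rate a = Q/V + k = 0.0394156 s⁻¹.
C_ss = Q C_in/(Q + kV) = 2.45371 mg/L; C(t) = C_ss + (C₀ − C_ss) e^(−a t).
C(17.92) = 2.45371 + (2.62529)·e^(−0.0394156·17.92) = 2.45371 + (2.62529)·0.493453 = 3.74917 mg/L.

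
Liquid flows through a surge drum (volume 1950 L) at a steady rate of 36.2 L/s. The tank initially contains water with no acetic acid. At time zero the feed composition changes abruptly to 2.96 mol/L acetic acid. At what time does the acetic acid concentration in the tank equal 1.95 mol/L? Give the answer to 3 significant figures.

57.9 s

Mass balance on the solute (V constant): V dC/dt = Q(C_in − C), so τ = V/Q = 53.867 s.
C(t) = C_in + (C₀ − C_in) e^(−t/τ). Set C = 1.95 and solve for t:
e^(−t/τ) = (C − C_in)/(C₀ − C_in) = (1.95 − 2.96)/(0 − 2.96) = 0.34122
t = −τ ln(…) = 53.867 × 1.0752 = 57.920 s.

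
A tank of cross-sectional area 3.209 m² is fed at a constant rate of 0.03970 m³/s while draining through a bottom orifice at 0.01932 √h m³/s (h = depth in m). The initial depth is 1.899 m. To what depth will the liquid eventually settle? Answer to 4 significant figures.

Level balance: A dh/dt = 0.03970 − 0.01932 √h. Setting dh/dt = 0:
Q_in = 0.01932 √h_ss ⇒ √h_ss = 0.03970/0.01932 = 2.05487.
h_ss = 2.05487² = 4.22247 m. (Since h₀ = 1.899 m < h_ss, the level will rise toward this value.)

4.222 m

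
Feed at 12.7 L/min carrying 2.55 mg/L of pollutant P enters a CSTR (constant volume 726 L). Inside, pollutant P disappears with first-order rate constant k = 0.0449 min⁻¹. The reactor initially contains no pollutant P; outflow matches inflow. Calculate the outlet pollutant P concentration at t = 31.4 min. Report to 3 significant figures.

0.614 mg/L

V dC/dt = Q(C_in − C) − k V C.
dC/dt = (Q/V) C_in − (Q/V + k) C; effective rate a = Q/V + k = 0.017493 + 0.0449 = 0.062393 min⁻¹.
C_ss = Q C_in/(Q + kV) = 0.71494 mg/L; C(t) = C_ss + (C₀ − C_ss) e^(−a t).
C(31.4) = 0.71494 + (-0.71494)·e^(−0.062393·31.4) = 0.71494 + (-0.71494)·0.14098 = 0.61415 mg/L.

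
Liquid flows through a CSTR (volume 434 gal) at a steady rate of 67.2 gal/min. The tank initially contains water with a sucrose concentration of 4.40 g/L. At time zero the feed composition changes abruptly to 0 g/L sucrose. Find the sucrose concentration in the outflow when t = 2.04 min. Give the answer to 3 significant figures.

Species balance on the tank: V dC/dt = Q(C_in − C).
Rewrite as dC/dt + C/τ = C_in/τ, τ = V/Q = 6.4583 min.
C approaches C_in exponentially: C(t) = C_in + (C₀ − C_in) e^(−t/τ).
C(2.04) = 0 + (4.40 − 0)·e^(−2.04/6.4583) = 0 + (4.4000)·0.72915 = 3.2083 g/L.

3.21 g/L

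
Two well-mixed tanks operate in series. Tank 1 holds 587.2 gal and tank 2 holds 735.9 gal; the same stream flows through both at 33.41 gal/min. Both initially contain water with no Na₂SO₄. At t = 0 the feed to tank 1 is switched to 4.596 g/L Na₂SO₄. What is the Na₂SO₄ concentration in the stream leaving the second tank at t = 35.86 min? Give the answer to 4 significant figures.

2.490 g/L

Each tank obeys Vᵢ dCᵢ/dt = Q(Cᵢ₋₁ − Cᵢ), so τᵢ = Vᵢ/Q.
τ₁ = 587.2/33.41 = 17.5756 min; τ₂ = 735.9/33.41 = 22.0263 min.
Solving the cascade with C₁(0)=C₂(0)=0 gives C₂(t) = C_in[1 − (τ₁ e^(−t/τ₁) − τ₂ e^(−t/τ₂))/(τ₁ − τ₂)].
At t = 35.86: e^(−t/τ₁) = 0.129986, e^(−t/τ₂) = 0.196312.
C₂ = 4.596·[1 − (17.5756·0.129986 − 22.0263·0.196312)/(-4.45076)] = 4.596·0.541773 = 2.48999 g/L.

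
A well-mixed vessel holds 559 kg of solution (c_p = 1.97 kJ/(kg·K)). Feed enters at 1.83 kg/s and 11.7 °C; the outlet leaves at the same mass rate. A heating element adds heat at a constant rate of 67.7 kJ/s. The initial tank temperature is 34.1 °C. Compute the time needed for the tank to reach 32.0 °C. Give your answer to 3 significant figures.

265 s

Unsteady energy balance on the tank contents: M c_p dT/dt = ṁ c_p (T_in − T) + 67.7.
τ = M/ṁ = 305.46 s; T_ss = T_in + Q̇/(ṁ c_p) = 30.479 °C.
T(t) = T_ss + (T₀ − T_ss) e^(−t/τ). Set T = 32.0:
e^(−t/τ) = (32.0 − 30.479)/(34.1 − 30.479) = 0.42006
t = −305.46 · ln(0.42006) = 264.95 s.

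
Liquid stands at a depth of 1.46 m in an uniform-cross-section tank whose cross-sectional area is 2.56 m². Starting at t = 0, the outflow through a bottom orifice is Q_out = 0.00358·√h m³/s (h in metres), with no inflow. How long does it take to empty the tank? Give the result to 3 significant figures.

Volume balance on the tank: A dh/dt = −0.00358 √h.
This is separable: 2 d(√h)/dt = −0.00358/A, so √h = √h₀ − (0.00358/(2A)) t.
Set h = 0: 2√h₀ = (0.00358/A) t_empty ⇒ t_empty = 2A√h₀/0.00358.
t_empty = 2·2.56·√1.46/0.00358 = 5.1200·1.2083/0.00358 = 1728.1 s.

1730 s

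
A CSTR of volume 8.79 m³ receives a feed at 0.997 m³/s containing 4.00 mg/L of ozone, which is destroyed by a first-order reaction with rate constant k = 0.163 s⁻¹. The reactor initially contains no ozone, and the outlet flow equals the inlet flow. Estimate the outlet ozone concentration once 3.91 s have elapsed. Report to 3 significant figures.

1.08 mg/L

V dC/dt = Q(C_in − C) − k V C.
This is linear with rate a = Q/V + k = 0.27642 s⁻¹.
C_ss = Q C_in/(Q + kV) = 1.6413 mg/L; C(t) = C_ss + (C₀ − C_ss) e^(−a t).
C(3.91) = 1.6413 + (-1.6413)·e^(−0.27642·3.91) = 1.6413 + (-1.6413)·0.33932 = 1.0844 mg/L.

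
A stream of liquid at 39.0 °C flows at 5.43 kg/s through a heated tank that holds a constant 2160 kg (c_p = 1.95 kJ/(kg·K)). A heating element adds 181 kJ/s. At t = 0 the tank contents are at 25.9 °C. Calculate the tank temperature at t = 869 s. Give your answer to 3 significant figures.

M c_p dT/dt = ṁ c_p (T_in − T) + Q̇.
Rearrange: dT/dt = (T_ss − T)/τ with τ = M/ṁ = 397.79 s and T_ss = T_in + Q̇/(ṁ c_p) = 56.094 °C.
This is linear first-order; T(t) = T_ss + (T₀ − T_ss) e^(−t/τ).
T(869) = 56.094 + (-30.194)·e^(−869/397.79) = 56.094 + (-30.194)·0.11253 = 52.696 °C.

52.7 °C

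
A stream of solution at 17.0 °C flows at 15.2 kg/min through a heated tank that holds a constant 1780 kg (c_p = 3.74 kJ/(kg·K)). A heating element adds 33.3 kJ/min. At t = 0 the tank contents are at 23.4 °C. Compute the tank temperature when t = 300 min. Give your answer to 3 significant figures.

M c_p dT/dt = ṁ c_p (T_in − T) + Q̇.
τ = M/ṁ = 117.11 min; T_ss = T_in + Q̇/(ṁ c_p) = 17.0 + 33.3/(15.2·3.74) = 17.586 °C.
This is linear first-order; T(t) = T_ss + (T₀ − T_ss) e^(−t/τ).
T(300) = 17.586 + (5.8142)·e^(−300/117.11) = 17.586 + (5.8142)·0.077166 = 18.034 °C.

18.0 °C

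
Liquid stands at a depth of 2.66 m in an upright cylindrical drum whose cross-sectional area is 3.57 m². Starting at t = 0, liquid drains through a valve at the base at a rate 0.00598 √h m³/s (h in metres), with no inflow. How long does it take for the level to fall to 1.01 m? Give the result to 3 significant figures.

A dh/dt = −Q_out = −0.00598 √h.
∫ h^(−1/2) dh = −(0.00598/A) ∫ dt, giving 2√h = 2√h₀ − (0.00598/A) t.
t = 2A(√h₀ − √h)/0.00598 = 2·3.57·(√2.66 − √1.01)/0.00598
  = 7.1400 × (1.6310 − 1.0050) / 0.00598 = 747.39 s.

747 s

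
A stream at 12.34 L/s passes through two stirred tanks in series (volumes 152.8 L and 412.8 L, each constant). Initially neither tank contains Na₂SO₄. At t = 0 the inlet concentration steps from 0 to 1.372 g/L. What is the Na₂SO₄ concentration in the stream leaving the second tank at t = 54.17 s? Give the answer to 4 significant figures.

0.9508 g/L

Time constants: τᵢ = Vᵢ/Q for each well-mixed tank.
τ₁ = 152.8/12.34 = 12.3825 s; τ₂ = 412.8/12.34 = 33.4522 s.
Tank 1: C₁ = C_in(1 − e^(−t/τ₁)). Tank 2 (τ₁ ≠ τ₂): C₂ = C_in[1 − (τ₁ e^(−t/τ₁) − τ₂ e^(−t/τ₂))/(τ₁ − τ₂)].
At t = 54.17: e^(−t/τ₁) = 0.0125916, e^(−t/τ₂) = 0.198032.
C₂ = 1.372·[1 − (12.3825·0.0125916 − 33.4522·0.198032)/(-21.0697)] = 1.372·0.692986 = 0.950777 g/L.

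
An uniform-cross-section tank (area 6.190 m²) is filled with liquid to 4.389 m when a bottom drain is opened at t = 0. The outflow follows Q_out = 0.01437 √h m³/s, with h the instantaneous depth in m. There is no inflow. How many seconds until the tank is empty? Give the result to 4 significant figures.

Accumulation of liquid (constant cross-section A): A dh/dt = −0.01437 √h.
This is separable: 2 d(√h)/dt = −0.01437/A, so √h = √h₀ − (0.01437/(2A)) t.
Tank is empty when √h = 0: t_empty = 2A√h₀/0.01437.
t_empty = 2·6.190·√4.389/0.01437 = 12.3800·2.09499/0.01437 = 1804.87 s.

1805 s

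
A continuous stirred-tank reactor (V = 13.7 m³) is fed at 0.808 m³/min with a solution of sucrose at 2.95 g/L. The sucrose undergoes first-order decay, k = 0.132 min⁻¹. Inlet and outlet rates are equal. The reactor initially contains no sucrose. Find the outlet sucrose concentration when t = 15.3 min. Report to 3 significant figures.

Accumulation = in − out − consumed: V dC/dt = Q C_in − Q C − k V C.
dC/dt = (Q/V) C_in − (Q/V + k) C; effective rate a = Q/V + k = 0.058978 + 0.132 = 0.19098 min⁻¹.
C_ss = Q C_in/(Q + kV) = 0.91102 g/L; C(t) = C_ss + (C₀ − C_ss) e^(−a t).
C(15.3) = 0.91102 + (-0.91102)·e^(−0.19098·15.3) = 0.91102 + (-0.91102)·0.053828 = 0.86198 g/L.

0.862 g/L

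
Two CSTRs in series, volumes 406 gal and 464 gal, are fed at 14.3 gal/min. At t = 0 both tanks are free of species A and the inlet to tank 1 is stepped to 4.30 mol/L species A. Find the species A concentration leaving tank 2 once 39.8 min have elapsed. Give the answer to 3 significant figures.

1.62 mol/L

Time constants: τᵢ = Vᵢ/Q for each well-mixed tank.
τ₁ = 406/14.3 = 28.392 min; τ₂ = 464/14.3 = 32.448 min.
Solving the cascade with C₁(0)=C₂(0)=0 gives C₂(t) = C_in[1 − (τ₁ e^(−t/τ₁) − τ₂ e^(−t/τ₂))/(τ₁ − τ₂)].
At t = 39.8: e^(−t/τ₁) = 0.24615, e^(−t/τ₂) = 0.29329.
C₂ = 4.30·[1 − (28.392·0.24615 − 32.448·0.29329)/(-4.0559)] = 4.30·0.37672 = 1.6199 mol/L.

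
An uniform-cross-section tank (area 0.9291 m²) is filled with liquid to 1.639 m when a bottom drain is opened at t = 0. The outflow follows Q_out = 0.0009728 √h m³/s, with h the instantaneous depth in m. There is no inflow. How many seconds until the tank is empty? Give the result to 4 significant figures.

With no inflow, A dh/dt = −0.0009728 √h.
∫ h^(−1/2) dh = −(0.0009728/A) ∫ dt, giving 2√h = 2√h₀ − (0.0009728/A) t.
Set h = 0: 2√h₀ = (0.0009728/A) t_empty ⇒ t_empty = 2A√h₀/0.0009728.
t_empty = 2·0.9291·√1.639/0.0009728 = 1.85820·1.28023/0.0009728 = 2445.45 s.

2445 s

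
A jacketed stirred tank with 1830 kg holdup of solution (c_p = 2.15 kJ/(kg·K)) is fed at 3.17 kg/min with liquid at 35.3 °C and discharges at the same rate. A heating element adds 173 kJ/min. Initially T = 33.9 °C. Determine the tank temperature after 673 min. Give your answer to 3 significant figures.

Heat balance on the well-mixed liquid: M c_p dT/dt = ṁ c_p (T_in − T) + 173.
Rearrange: dT/dt = (T_ss − T)/τ with τ = M/ṁ = 577.29 min and T_ss = T_in + Q̇/(ṁ c_p) = 60.683 °C.
This is linear first-order; T(t) = T_ss + (T₀ − T_ss) e^(−t/τ).
T(673) = 60.683 + (-26.783)·e^(−673/577.29) = 60.683 + (-26.783)·0.31167 = 52.336 °C.

52.3 °C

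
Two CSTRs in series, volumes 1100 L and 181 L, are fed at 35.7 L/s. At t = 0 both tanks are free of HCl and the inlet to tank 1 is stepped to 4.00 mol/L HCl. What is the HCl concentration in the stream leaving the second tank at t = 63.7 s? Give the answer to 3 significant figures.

3.39 mol/L

Species balance on tank i: dCᵢ/dt = (Cᵢ₋₁ − Cᵢ)/τᵢ with τᵢ = Vᵢ/Q.
τ₁ = 1100/35.7 = 30.812 s; τ₂ = 181/35.7 = 5.0700 s.
Solving the cascade with C₁(0)=C₂(0)=0 gives C₂(t) = C_in[1 − (τ₁ e^(−t/τ₁) − τ₂ e^(−t/τ₂))/(τ₁ − τ₂)].
At t = 63.7: e^(−t/τ₁) = 0.12652, e^(−t/τ₂) = 3.4955e-06.
C₂ = 4.00·[1 − (30.812·0.12652 − 5.0700·3.4955e-06)/(25.742)] = 4.00·0.84856 = 3.3942 mol/L.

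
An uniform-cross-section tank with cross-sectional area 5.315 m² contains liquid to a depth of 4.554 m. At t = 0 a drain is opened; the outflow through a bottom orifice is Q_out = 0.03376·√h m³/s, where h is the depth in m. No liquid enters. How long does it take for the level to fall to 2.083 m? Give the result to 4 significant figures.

With no inflow, A dh/dt = −0.03376 √h.
This is separable: 2 d(√h)/dt = −0.03376/A, so √h = √h₀ − (0.03376/(2A)) t.
t = 2A(√h₀ − √h)/0.03376 = 2·5.315·(√4.554 − √2.083)/0.03376
  = 10.6300 × (2.13401 − 1.44326) / 0.03376 = 217.496 s.

217.5 s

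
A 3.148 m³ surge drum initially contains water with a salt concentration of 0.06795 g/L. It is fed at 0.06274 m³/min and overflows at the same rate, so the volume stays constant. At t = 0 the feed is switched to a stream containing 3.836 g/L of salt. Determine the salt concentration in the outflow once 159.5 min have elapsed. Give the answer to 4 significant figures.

Mass balance on the solute (V constant): V dC/dt = Q(C_in − C).
Time constant τ = V/Q = 3.148/0.06274 = 50.1753 min.
Solution: C(t) = C_in + (C₀ − C_in) e^(−t/τ).
C(159.5) = 3.836 + (0.06795 − 3.836)·e^(−159.5/50.1753) = 3.836 + (-3.76805)·0.0416334 = 3.67912 g/L.

3.679 g/L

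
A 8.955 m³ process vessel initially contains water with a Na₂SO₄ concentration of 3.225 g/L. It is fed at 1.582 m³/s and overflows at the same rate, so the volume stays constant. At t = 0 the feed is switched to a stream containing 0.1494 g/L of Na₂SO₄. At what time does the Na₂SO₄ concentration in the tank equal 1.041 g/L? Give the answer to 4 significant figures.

7.009 s

Species balance on the tank: V dC/dt = Q(C_in − C), so τ = V/Q = 5.66056 s.
C(t) = C_in + (C₀ − C_in) e^(−t/τ). Set C = 1.041 and solve for t:
e^(−t/τ) = (C − C_in)/(C₀ − C_in) = (1.041 − 0.1494)/(3.225 − 0.1494) = 0.289895
t = −τ ln(…) = 5.66056 × 1.23824 = 7.00911 s.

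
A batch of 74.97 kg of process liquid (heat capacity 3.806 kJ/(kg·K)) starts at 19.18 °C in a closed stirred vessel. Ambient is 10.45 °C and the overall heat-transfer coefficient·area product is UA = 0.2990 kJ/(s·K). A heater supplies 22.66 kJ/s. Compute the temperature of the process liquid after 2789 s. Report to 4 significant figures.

82.63 °C

M c_p dT/dt = −UA(T − T_amb) + Q̇.
dT/dt = (T_ss − T)/τ with T_ss = T_amb + Q̇/UA = 10.45 + 22.66/0.2990 = 86.2360 °C, τ = M c_p/UA = 74.97·3.806/0.2990 = 954.300 s.
Integrating: T(t) = T_ss + (T₀ − T_ss) e^(−t/τ).
T(2789) = 86.2360 + (-67.0560)·0.0537958 = 82.6286 °C.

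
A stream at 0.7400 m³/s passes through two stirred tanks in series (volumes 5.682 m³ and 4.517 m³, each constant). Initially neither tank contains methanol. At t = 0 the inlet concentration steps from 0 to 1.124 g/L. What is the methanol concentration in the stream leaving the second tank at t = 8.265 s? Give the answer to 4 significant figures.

Time constants: τᵢ = Vᵢ/Q for each well-mixed tank.
τ₁ = 5.682/0.7400 = 7.67838 s; τ₂ = 4.517/0.7400 = 6.10405 s.
Tank 1: C₁ = C_in(1 − e^(−t/τ₁)). Tank 2 (τ₁ ≠ τ₂): C₂ = C_in[1 − (τ₁ e^(−t/τ₁) − τ₂ e^(−t/τ₂))/(τ₁ − τ₂)].
At t = 8.265: e^(−t/τ₁) = 0.340821, e^(−t/τ₂) = 0.258201.
C₂ = 1.124·[1 − (7.67838·0.340821 − 6.10405·0.258201)/(1.57432)] = 1.124·0.338841 = 0.380858 g/L.

0.3809 g/L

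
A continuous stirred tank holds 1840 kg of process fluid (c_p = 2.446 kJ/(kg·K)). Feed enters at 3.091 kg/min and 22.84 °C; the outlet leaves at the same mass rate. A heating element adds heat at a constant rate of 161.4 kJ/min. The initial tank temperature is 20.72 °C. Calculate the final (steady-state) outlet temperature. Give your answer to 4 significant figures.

Energy balance: M c_p dT/dt = ṁ c_p (T_in − T) + 161.4.
At steady state dT/dt = 0 ⇒ T_ss = T_in + Q̇/(ṁ c_p) = 22.84 + 161.4/(3.091·2.446) = 44.1876 °C.

44.19 °C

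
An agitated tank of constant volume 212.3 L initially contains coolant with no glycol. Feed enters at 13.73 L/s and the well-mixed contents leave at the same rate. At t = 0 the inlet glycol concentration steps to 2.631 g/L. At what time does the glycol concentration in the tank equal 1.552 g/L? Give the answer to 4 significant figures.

Species balance: V dC/dt = Q(C_in − C) ⇒ τ = V/Q = 15.4625 s.
C(t) = C_in + (C₀ − C_in) e^(−t/τ). Set C = 1.552 and solve for t:
e^(−t/τ) = (C − C_in)/(C₀ − C_in) = (1.552 − 2.631)/(0 − 2.631) = 0.410110
t = −τ ln(…) = 15.4625 × 0.891329 = 13.7822 s.

13.78 s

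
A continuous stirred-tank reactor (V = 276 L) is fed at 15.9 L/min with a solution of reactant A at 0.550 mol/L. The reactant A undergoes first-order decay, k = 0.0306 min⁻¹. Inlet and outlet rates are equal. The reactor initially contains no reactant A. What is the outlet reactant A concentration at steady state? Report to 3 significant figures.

0.359 mol/L

Species balance: V dC/dt = Q C_in − Q C − k V C.
Steady state (dC/dt = 0): C_ss = Q C_in/(Q + kV) = C_in/(1 + kV/Q).
C_ss = 15.9·0.550/(15.9 + 0.0306·276) = 8.7450/24.346 = 0.35920 mol/L.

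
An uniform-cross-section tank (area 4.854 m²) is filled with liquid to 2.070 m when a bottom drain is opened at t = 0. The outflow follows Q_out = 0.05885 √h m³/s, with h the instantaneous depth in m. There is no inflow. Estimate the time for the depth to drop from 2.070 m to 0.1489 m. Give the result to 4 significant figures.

Accumulation of liquid (constant cross-section A): A dh/dt = −0.05885 √h.
This is separable: 2 d(√h)/dt = −0.05885/A, so √h = √h₀ − (0.05885/(2A)) t.
t = 2A(√h₀ − √h)/0.05885 = 2·4.854·(√2.070 − √0.1489)/0.05885
  = 9.70800 × (1.43875 − 0.385876) / 0.05885 = 173.684 s.

173.7 s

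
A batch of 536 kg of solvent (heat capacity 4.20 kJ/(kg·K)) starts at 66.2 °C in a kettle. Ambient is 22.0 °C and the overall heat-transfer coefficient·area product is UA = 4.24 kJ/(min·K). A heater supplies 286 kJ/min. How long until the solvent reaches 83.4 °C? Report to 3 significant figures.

M c_p dT/dt = −UA(T − T_amb) + Q̇.
τ = M c_p/UA = 530.94 min; T_ss = T_amb + Q̇/UA = 22.0 + 286/4.24 = 89.453 °C.
T(t) = T_ss + (T₀ − T_ss)e^(−t/τ); set T = 83.4:
t = −τ ln[(T − T_ss)/(T₀ − T_ss)] = −530.94 · ln(0.26031) = 714.60 min.

715 min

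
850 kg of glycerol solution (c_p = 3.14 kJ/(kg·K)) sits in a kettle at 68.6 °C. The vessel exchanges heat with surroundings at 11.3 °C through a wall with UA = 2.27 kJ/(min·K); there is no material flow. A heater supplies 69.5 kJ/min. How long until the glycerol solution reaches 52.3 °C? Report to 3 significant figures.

1110 min

Lumped-capacitance energy balance: M c_p dT/dt = UA(T_amb − T) + Q̇.
τ = M c_p/UA = 1175.8 min; T_ss = T_amb + Q̇/UA = 11.3 + 69.5/2.27 = 41.917 °C.
T(t) = T_ss + (T₀ − T_ss)e^(−t/τ); set T = 52.3:
t = −τ ln[(T − T_ss)/(T₀ − T_ss)] = −1175.8 · ln(0.38913) = 1109.7 min.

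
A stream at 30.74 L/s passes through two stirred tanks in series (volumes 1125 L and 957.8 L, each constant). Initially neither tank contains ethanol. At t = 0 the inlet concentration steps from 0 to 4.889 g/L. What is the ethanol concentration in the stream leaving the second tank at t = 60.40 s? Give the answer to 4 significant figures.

2.605 g/L

Species balance on tank i: dCᵢ/dt = (Cᵢ₋₁ − Cᵢ)/τᵢ with τᵢ = Vᵢ/Q.
τ₁ = 1125/30.74 = 36.5973 s; τ₂ = 957.8/30.74 = 31.1581 s.
Tank 1: C₁ = C_in(1 − e^(−t/τ₁)). Tank 2 (τ₁ ≠ τ₂): C₂ = C_in[1 − (τ₁ e^(−t/τ₁) − τ₂ e^(−t/τ₂))/(τ₁ − τ₂)].
At t = 60.40: e^(−t/τ₁) = 0.191974, e^(−t/τ₂) = 0.143920.
C₂ = 4.889·[1 − (36.5973·0.191974 − 31.1581·0.143920)/(5.43917)] = 4.889·0.532749 = 2.60461 g/L.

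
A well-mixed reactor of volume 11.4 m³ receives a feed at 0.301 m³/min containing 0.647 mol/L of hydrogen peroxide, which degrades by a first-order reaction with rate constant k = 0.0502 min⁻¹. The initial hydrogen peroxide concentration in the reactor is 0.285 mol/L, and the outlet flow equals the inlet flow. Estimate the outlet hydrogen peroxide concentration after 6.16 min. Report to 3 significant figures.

0.262 mol/L

V dC/dt = Q(C_in − C) − k V C.
dC/dt = (Q/V) C_in − (Q/V + k) C; effective rate a = Q/V + k = 0.026404 + 0.0502 = 0.076604 min⁻¹.
C_ss = Q C_in/(Q + kV) = 0.22301 mol/L; C(t) = C_ss + (C₀ − C_ss) e^(−a t).
C(6.16) = 0.22301 + (0.061994)·e^(−0.076604·6.16) = 0.22301 + (0.061994)·0.62383 = 0.26168 mol/L.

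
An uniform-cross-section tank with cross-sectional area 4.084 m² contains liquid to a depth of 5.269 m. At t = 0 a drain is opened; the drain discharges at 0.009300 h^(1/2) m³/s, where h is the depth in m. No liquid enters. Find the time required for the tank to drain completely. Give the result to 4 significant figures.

2016 s

With no inflow, A dh/dt = −0.009300 √h.
Separate and integrate: 2(√h − √h₀) = −(0.009300/A) t.
Tank is empty when √h = 0: t_empty = 2A√h₀/0.009300.
t_empty = 2·4.084·√5.269/0.009300 = 8.16800·2.29543/0.009300 = 2016.03 s.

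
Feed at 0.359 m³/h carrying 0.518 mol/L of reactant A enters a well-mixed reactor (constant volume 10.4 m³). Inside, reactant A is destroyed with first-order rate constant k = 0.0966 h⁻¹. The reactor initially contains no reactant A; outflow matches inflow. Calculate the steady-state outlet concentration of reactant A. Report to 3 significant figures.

Species balance: V dC/dt = Q C_in − Q C − k V C.
Steady state (dC/dt = 0): C_ss = Q C_in/(Q + kV) = C_in/(1 + kV/Q).
C_ss = 0.359·0.518/(0.359 + 0.0966·10.4) = 0.18596/1.3636 = 0.13637 mol/L.

0.136 mol/L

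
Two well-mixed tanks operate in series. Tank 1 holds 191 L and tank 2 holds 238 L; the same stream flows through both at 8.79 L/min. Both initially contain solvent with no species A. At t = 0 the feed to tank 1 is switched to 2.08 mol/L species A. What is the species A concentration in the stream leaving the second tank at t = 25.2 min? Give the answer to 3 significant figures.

Each tank obeys Vᵢ dCᵢ/dt = Q(Cᵢ₋₁ − Cᵢ), so τᵢ = Vᵢ/Q.
τ₁ = 191/8.79 = 21.729 min; τ₂ = 238/8.79 = 27.076 min.
Solving the cascade with C₁(0)=C₂(0)=0 gives C₂(t) = C_in[1 − (τ₁ e^(−t/τ₁) − τ₂ e^(−t/τ₂))/(τ₁ − τ₂)].
At t = 25.2: e^(−t/τ₁) = 0.31357, e^(−t/τ₂) = 0.39428.
C₂ = 2.08·[1 − (21.729·0.31357 − 27.076·0.39428)/(-5.3470)] = 2.08·0.27776 = 0.57774 mol/L.

0.578 mol/L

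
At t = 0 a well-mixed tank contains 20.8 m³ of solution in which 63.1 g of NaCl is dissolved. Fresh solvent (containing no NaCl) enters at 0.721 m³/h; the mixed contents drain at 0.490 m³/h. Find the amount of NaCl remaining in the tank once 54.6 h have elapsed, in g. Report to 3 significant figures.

Let m(t) be the amount of NaCl. Volume: V(t) = V₀ + (Q_in − Q_out) t = 20.8 + 0.23100 t; V(54.6) = 33.413 m³.
Solute balance: dm/dt = 0 − Q_out C = −Q_out m/V(t).
dm/m = −Q_out dt/(V₀ + 0.23100 t); integrating gives ln(m/m₀) = −(Q_out/(Q_in−Q_out)) ln(V/V₀).
m = m₀ (V₀/V)^(Q_out/(Q_in−Q_out)) = 63.1 × (20.8/33.413)^(2.1212) = 23.088 g.

23.1 g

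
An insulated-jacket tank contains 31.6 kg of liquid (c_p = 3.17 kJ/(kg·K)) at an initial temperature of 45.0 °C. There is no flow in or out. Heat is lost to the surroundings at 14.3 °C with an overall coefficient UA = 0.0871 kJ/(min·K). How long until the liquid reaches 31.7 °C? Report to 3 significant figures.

M c_p dT/dt = −UA(T − T_amb).
τ = M c_p/UA = 1150.1 min; T_ss = T_amb = 14.300 °C.
T(t) = T_ss + (T₀ − T_ss)e^(−t/τ); set T = 31.7:
t = −τ ln[(T − T_ss)/(T₀ − T_ss)] = −1150.1 · ln(0.56678) = 653.01 min.

653 min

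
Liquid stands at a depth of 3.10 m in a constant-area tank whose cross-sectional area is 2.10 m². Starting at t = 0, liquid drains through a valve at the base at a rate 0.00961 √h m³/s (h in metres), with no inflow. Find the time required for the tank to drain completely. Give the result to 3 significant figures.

A dh/dt = −Q_out = −0.00961 √h.
This is separable: 2 d(√h)/dt = −0.00961/A, so √h = √h₀ − (0.00961/(2A)) t.
Set h = 0: 2√h₀ = (0.00961/A) t_empty ⇒ t_empty = 2A√h₀/0.00961.
t_empty = 2·2.10·√3.10/0.00961 = 4.2000·1.7607/0.00961 = 769.50 s.

769 s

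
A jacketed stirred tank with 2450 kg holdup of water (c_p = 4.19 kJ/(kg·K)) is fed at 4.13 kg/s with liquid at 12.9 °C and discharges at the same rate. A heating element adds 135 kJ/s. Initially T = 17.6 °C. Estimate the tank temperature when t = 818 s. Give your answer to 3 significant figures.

19.9 °C

Heat balance on the well-mixed liquid: M c_p dT/dt = ṁ c_p (T_in − T) + 135.
τ = M/ṁ = 593.22 s; T_ss = T_in + Q̇/(ṁ c_p) = 12.9 + 135/(4.13·4.19) = 20.701 °C.
This is linear first-order; T(t) = T_ss + (T₀ − T_ss) e^(−t/τ).
T(818) = 20.701 + (-3.1013)·e^(−818/593.22) = 20.701 + (-3.1013)·0.25185 = 19.920 °C.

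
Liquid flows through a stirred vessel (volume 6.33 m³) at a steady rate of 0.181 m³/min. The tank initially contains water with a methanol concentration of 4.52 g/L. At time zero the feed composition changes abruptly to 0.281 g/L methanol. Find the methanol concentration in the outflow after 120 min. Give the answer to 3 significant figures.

0.418 g/L

Mass balance on the solute (V constant): V dC/dt = Q(C_in − C).
Rewrite as dC/dt + C/τ = C_in/τ, τ = V/Q = 34.972 min.
Integrating: C(t) = C_in + (C₀ − C_in) e^(−t/τ).
C(120) = 0.281 + (4.52 − 0.281)·e^(−120/34.972) = 0.281 + (4.2390)·0.032346 = 0.41811 g/L.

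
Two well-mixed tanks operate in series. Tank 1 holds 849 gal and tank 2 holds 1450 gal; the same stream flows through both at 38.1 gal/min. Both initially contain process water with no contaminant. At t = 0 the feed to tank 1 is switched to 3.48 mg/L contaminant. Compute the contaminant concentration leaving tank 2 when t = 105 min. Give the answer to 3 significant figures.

2.99 mg/L

Time constants: τᵢ = Vᵢ/Q for each well-mixed tank.
τ₁ = 849/38.1 = 22.283 min; τ₂ = 1450/38.1 = 38.058 min.
Tank 1: C₁ = C_in(1 − e^(−t/τ₁)). Tank 2 (τ₁ ≠ τ₂): C₂ = C_in[1 − (τ₁ e^(−t/τ₁) − τ₂ e^(−t/τ₂))/(τ₁ − τ₂)].
At t = 105: e^(−t/τ₁) = 0.0089867, e^(−t/τ₂) = 0.063357.
C₂ = 3.48·[1 − (22.283·0.0089867 − 38.058·0.063357)/(-15.774)] = 3.48·0.85984 = 2.9922 mg/L.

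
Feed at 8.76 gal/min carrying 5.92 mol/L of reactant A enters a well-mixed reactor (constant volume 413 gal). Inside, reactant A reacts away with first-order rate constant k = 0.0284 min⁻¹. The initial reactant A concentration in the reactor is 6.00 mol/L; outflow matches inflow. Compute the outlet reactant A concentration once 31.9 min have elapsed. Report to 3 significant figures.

Species balance: V dC/dt = Q C_in − Q C − k V C.
dC/dt = (Q/V) C_in − (Q/V + k) C; effective rate a = Q/V + k = 0.021211 + 0.0284 = 0.049611 min⁻¹.
C_ss = Q C_in/(Q + kV) = 2.5311 mol/L; C(t) = C_ss + (C₀ − C_ss) e^(−a t).
C(31.9) = 2.5311 + (3.4689)·e^(−0.049611·31.9) = 2.5311 + (3.4689)·0.20544 = 3.2437 mol/L.

3.24 mol/L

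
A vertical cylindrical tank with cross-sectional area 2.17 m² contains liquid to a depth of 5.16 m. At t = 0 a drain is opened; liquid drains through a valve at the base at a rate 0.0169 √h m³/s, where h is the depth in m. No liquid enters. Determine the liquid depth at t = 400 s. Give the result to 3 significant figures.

0.510 m

With no inflow, A dh/dt = −0.0169 √h.
This is separable: 2 d(√h)/dt = −0.0169/A, so √h = √h₀ − (0.0169/(2A)) t.
√h = √5.16 − 0.0169·400/(2·2.17) = 2.2716 − 1.5576 = 0.71396.
h = 0.71396² = 0.50974 m.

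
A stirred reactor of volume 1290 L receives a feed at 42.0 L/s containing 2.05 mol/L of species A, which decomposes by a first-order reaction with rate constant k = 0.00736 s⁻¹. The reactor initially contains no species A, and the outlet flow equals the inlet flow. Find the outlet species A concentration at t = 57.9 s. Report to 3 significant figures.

Accumulation = in − out − consumed: V dC/dt = Q C_in − Q C − k V C.
dC/dt = (Q/V) C_in − (Q/V + k) C; effective rate a = Q/V + k = 0.032558 + 0.00736 = 0.039918 s⁻¹.
C_ss = Q C_in/(Q + kV) = 1.6720 mol/L; C(t) = C_ss + (C₀ − C_ss) e^(−a t).
C(57.9) = 1.6720 + (-1.6720)·e^(−0.039918·57.9) = 1.6720 + (-1.6720)·0.099136 = 1.5063 mol/L.

1.51 mol/L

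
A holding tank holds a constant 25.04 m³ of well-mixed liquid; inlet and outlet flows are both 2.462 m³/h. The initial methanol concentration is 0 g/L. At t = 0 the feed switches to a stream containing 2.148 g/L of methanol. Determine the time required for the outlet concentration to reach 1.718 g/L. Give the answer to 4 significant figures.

16.36 h

Species balance: V dC/dt = Q(C_in − C) ⇒ τ = V/Q = 10.1706 h.
C(t) = C_in + (C₀ − C_in) e^(−t/τ). Set C = 1.718 and solve for t:
e^(−t/τ) = (C − C_in)/(C₀ − C_in) = (1.718 − 2.148)/(0 − 2.148) = 0.200186
t = −τ ln(…) = 10.1706 × 1.60851 = 16.3595 h.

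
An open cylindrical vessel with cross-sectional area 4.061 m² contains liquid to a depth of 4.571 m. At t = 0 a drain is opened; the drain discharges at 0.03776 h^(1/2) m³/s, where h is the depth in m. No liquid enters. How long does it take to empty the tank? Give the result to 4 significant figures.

459.9 s

With no inflow, A dh/dt = −0.03776 √h.
∫ h^(−1/2) dh = −(0.03776/A) ∫ dt, giving 2√h = 2√h₀ − (0.03776/A) t.
Tank is empty when √h = 0: t_empty = 2A√h₀/0.03776.
t_empty = 2·4.061·√4.571/0.03776 = 8.12200·2.13799/0.03776 = 459.872 s.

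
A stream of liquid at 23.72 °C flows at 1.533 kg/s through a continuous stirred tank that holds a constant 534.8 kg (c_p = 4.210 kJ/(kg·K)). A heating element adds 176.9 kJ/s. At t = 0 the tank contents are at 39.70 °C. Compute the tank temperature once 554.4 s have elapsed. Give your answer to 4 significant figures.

First-law balance (no shaft work): M c_p dT/dt = ṁ c_p (T_in − T) + 176.9.
Rearrange: dT/dt = (T_ss − T)/τ with τ = M/ṁ = 348.858 s and T_ss = T_in + Q̇/(ṁ c_p) = 51.1297 °C.
Integrating: T(t) = T_ss + (T₀ − T_ss) e^(−t/τ).
T(554.4) = 51.1297 + (-11.4297)·e^(−554.4/348.858) = 51.1297 + (-11.4297)·0.204092 = 48.7970 °C.

48.80 °C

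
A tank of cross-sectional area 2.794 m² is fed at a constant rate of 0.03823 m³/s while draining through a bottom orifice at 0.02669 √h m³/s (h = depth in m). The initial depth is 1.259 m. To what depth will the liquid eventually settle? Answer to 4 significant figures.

Level balance: A dh/dt = 0.03823 − 0.02669 √h. Setting dh/dt = 0:
Q_in = 0.02669 √h_ss ⇒ √h_ss = 0.03823/0.02669 = 1.43237.
h_ss = 1.43237² = 2.05169 m. (Since h₀ = 1.259 m < h_ss, the level will rise toward this value.)

2.052 m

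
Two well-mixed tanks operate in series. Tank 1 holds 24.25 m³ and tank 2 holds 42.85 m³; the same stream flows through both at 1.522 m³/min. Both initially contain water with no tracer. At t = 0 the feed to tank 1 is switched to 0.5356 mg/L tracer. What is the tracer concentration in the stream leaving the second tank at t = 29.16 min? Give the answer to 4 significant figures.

Time constants: τᵢ = Vᵢ/Q for each well-mixed tank.
τ₁ = 24.25/1.522 = 15.9330 min; τ₂ = 42.85/1.522 = 28.1537 min.
Solving the cascade with C₁(0)=C₂(0)=0 gives C₂(t) = C_in[1 − (τ₁ e^(−t/τ₁) − τ₂ e^(−t/τ₂))/(τ₁ − τ₂)].
At t = 29.16: e^(−t/τ₁) = 0.160387, e^(−t/τ₂) = 0.354963.
C₂ = 0.5356·[1 − (15.9330·0.160387 − 28.1537·0.354963)/(-12.2208)] = 0.5356·0.391356 = 0.209610 mg/L.

0.2096 mg/L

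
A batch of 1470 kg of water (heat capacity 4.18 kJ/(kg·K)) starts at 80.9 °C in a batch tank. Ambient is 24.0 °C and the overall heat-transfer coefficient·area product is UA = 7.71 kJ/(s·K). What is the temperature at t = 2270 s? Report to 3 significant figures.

Energy balance: M c_p dT/dt = −UA(T − T_amb).
dT/dt = (T_ss − T)/τ with T_ss = T_amb = 24.000 °C, τ = M c_p/UA = 1470·4.18/7.71 = 796.96 s.
Integrating: T(t) = T_ss + (T₀ − T_ss) e^(−t/τ).
T(2270) = 24.000 + (56.900)·0.057942 = 27.297 °C.

27.3 °C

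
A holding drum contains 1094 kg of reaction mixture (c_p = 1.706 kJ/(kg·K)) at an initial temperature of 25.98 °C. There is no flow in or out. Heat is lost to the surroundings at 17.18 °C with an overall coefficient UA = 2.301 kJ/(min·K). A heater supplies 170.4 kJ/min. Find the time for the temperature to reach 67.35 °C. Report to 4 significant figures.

815.2 min

Unsteady energy balance on the tank contents: M c_p dT/dt = −UA(T − T_amb) + Q̇.
τ = M c_p/UA = 811.110 min; T_ss = T_amb + Q̇/UA = 17.18 + 170.4/2.301 = 91.2348 °C.
T(t) = T_ss + (T₀ − T_ss)e^(−t/τ); set T = 67.35:
t = −τ ln[(T − T_ss)/(T₀ − T_ss)] = −811.110 · ln(0.366023) = 815.213 min.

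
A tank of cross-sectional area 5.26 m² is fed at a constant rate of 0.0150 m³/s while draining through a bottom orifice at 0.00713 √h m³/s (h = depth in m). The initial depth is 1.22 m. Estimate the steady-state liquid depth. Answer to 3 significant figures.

A dh/dt = Q_in − 0.00713 √h. Steady state requires inflow = outflow:
Q_in = 0.00713 √h_ss ⇒ √h_ss = 0.0150/0.00713 = 2.1038.
h_ss = 2.1038² = 4.4259 m. (Since h₀ = 1.22 m < h_ss, the level will rise toward this value.)

4.43 m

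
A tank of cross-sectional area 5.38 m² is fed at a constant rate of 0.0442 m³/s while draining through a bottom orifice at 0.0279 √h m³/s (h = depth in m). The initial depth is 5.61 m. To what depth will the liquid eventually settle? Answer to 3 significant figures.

2.51 m

A dh/dt = Q_in − 0.0279 √h. Steady state requires inflow = outflow:
Q_in = 0.0279 √h_ss ⇒ √h_ss = 0.0442/0.0279 = 1.5842.
h_ss = 1.5842² = 2.5098 m. (Since h₀ = 5.61 m > h_ss, the level will fall toward this value.)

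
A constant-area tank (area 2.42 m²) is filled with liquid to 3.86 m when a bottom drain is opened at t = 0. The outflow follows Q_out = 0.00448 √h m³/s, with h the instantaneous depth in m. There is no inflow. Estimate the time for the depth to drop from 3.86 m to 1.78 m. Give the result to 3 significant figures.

Mass balance (ρ constant): A dh/dt = −0.00448 √h.
Separate and integrate: 2(√h − √h₀) = −(0.00448/A) t.
t = 2A(√h₀ − √h)/0.00448 = 2·2.42·(√3.86 − √1.78)/0.00448
  = 4.8400 × (1.9647 − 1.3342) / 0.00448 = 681.19 s.

681 s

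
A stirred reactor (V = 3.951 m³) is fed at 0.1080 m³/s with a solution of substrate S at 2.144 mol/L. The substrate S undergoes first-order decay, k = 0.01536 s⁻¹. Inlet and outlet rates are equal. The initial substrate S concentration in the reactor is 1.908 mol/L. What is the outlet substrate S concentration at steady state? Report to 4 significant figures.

1.373 mol/L

Species balance: V dC/dt = Q C_in − Q C − k V C.
At steady state: 0 = Q C_in − (Q + kV) C_ss, so C_ss = Q C_in/(Q + kV).
C_ss = 0.1080·2.144/(0.1080 + 0.01536·3.951) = 0.231552/0.168687 = 1.37267 mol/L.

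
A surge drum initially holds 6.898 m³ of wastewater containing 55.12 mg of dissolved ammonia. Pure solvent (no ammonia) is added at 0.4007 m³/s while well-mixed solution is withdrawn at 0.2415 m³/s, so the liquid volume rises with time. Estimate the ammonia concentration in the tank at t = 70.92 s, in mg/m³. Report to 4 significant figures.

Total volume: dV/dt = Q_in − Q_out = 0.159200 m³/s, so V(t) = 6.898 + 0.159200 t and V(70.92) = 18.1885 m³.
No ammonia enters, so dm/dt = −Q_out · (m/V).
dm/m = −Q_out dt/(V₀ + 0.159200 t); integrating gives ln(m/m₀) = −(Q_out/(Q_in−Q_out)) ln(V/V₀).
m = m₀ (V₀/V)^(Q_out/(Q_in−Q_out)) = 55.12 × (6.898/18.1885)^(1.51696) = 12.6636 mg.
C = m/V = 12.6636/18.1885 = 0.696246 mg/m³.

0.6962 mg/m³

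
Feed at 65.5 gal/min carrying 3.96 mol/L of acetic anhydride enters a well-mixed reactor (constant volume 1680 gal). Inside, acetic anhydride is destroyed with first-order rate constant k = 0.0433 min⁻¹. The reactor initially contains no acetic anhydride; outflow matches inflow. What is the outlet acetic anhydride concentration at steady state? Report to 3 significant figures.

1.88 mol/L

V dC/dt = Q(C_in − C) − k V C.
At steady state: 0 = Q C_in − (Q + kV) C_ss, so C_ss = Q C_in/(Q + kV).
C_ss = 65.5·3.96/(65.5 + 0.0433·1680) = 259.38/138.24 = 1.8762 mol/L.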